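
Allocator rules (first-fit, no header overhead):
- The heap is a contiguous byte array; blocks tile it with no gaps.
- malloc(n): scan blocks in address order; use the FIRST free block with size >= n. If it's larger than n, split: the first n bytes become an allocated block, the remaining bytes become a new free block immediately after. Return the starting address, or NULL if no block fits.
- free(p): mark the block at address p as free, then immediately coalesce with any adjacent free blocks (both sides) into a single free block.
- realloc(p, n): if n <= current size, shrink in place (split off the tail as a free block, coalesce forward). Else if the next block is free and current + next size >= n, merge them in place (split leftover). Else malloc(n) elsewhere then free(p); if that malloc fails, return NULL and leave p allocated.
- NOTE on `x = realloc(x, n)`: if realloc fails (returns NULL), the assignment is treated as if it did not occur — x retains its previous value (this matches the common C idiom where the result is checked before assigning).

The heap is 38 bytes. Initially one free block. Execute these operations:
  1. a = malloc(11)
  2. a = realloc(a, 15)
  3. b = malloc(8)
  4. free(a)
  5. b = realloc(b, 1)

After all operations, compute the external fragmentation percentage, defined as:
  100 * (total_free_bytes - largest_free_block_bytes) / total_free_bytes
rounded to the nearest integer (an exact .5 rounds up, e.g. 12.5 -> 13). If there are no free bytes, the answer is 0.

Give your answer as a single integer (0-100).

Op 1: a = malloc(11) -> a = 0; heap: [0-10 ALLOC][11-37 FREE]
Op 2: a = realloc(a, 15) -> a = 0; heap: [0-14 ALLOC][15-37 FREE]
Op 3: b = malloc(8) -> b = 15; heap: [0-14 ALLOC][15-22 ALLOC][23-37 FREE]
Op 4: free(a) -> (freed a); heap: [0-14 FREE][15-22 ALLOC][23-37 FREE]
Op 5: b = realloc(b, 1) -> b = 15; heap: [0-14 FREE][15-15 ALLOC][16-37 FREE]
Free blocks: [15 22] total_free=37 largest=22 -> 100*(37-22)/37 = 1500/37 ≈ 40.541 -> rounds to 41

Answer: 41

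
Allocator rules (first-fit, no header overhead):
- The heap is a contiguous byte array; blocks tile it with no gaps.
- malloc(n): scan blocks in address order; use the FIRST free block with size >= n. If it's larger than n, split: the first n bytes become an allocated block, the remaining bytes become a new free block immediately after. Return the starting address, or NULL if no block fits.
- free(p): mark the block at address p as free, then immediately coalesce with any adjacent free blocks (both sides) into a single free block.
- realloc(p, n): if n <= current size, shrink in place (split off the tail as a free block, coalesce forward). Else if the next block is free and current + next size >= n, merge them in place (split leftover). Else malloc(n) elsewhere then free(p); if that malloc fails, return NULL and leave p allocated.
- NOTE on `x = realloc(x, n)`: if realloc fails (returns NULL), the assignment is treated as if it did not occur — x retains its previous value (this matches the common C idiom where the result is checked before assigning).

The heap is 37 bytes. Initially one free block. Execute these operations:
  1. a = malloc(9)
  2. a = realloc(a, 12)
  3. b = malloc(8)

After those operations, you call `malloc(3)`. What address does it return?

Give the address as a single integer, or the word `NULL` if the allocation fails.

Op 1: a = malloc(9) -> a = 0; heap: [0-8 ALLOC][9-36 FREE]
Op 2: a = realloc(a, 12) -> a = 0; heap: [0-11 ALLOC][12-36 FREE]
Op 3: b = malloc(8) -> b = 12; heap: [0-11 ALLOC][12-19 ALLOC][20-36 FREE]
malloc(3): first-fit scan over [0-11 ALLOC][12-19 ALLOC][20-36 FREE] -> 20

Answer: 20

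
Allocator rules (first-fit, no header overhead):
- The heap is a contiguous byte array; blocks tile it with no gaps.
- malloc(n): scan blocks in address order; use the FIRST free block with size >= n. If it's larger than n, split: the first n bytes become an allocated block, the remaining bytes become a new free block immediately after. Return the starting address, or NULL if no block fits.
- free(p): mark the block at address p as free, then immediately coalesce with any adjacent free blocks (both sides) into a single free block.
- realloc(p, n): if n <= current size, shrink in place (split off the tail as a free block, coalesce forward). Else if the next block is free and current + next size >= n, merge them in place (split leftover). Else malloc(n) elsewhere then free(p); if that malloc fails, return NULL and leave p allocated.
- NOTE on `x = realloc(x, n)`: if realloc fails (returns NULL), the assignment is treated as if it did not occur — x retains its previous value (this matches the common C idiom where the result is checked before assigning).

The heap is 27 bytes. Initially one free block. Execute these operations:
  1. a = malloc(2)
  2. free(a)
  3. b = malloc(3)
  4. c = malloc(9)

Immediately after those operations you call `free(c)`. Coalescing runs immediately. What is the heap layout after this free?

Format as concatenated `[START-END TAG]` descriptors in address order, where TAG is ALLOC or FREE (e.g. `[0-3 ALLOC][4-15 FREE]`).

Op 1: a = malloc(2) -> a = 0; heap: [0-1 ALLOC][2-26 FREE]
Op 2: free(a) -> (freed a); heap: [0-26 FREE]
Op 3: b = malloc(3) -> b = 0; heap: [0-2 ALLOC][3-26 FREE]
Op 4: c = malloc(9) -> c = 3; heap: [0-2 ALLOC][3-11 ALLOC][12-26 FREE]
free(c): c = 3 -> block [3-11 ALLOC]; mark free, coalesce with adjacent free neighbors -> [0-2 ALLOC][3-26 FREE]

Answer: [0-2 ALLOC][3-26 FREE]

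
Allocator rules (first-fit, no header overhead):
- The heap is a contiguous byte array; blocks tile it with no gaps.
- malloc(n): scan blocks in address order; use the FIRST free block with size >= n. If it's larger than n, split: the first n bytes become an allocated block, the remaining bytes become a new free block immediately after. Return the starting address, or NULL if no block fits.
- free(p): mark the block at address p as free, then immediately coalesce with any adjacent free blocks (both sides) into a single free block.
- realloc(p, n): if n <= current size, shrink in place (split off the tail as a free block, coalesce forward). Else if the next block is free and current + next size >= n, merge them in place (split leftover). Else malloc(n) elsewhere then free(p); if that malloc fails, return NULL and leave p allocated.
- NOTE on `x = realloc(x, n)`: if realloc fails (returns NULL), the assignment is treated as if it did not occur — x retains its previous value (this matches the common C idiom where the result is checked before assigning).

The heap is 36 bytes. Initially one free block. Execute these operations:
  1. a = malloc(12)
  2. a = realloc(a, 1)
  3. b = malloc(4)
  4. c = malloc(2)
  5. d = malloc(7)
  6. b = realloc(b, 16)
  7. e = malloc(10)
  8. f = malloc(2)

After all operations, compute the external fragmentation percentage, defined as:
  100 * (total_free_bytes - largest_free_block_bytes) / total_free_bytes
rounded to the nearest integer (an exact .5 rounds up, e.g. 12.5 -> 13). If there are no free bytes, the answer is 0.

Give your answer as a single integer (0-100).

Answer: 25

Derivation:
Op 1: a = malloc(12) -> a = 0; heap: [0-11 ALLOC][12-35 FREE]
Op 2: a = realloc(a, 1) -> a = 0; heap: [0-0 ALLOC][1-35 FREE]
Op 3: b = malloc(4) -> b = 1; heap: [0-0 ALLOC][1-4 ALLOC][5-35 FREE]
Op 4: c = malloc(2) -> c = 5; heap: [0-0 ALLOC][1-4 ALLOC][5-6 ALLOC][7-35 FREE]
Op 5: d = malloc(7) -> d = 7; heap: [0-0 ALLOC][1-4 ALLOC][5-6 ALLOC][7-13 ALLOC][14-35 FREE]
Op 6: b = realloc(b, 16) -> b = 14; heap: [0-0 ALLOC][1-4 FREE][5-6 ALLOC][7-13 ALLOC][14-29 ALLOC][30-35 FREE]
Op 7: e = malloc(10) -> e = NULL; heap: [0-0 ALLOC][1-4 FREE][5-6 ALLOC][7-13 ALLOC][14-29 ALLOC][30-35 FREE]
Op 8: f = malloc(2) -> f = 1; heap: [0-0 ALLOC][1-2 ALLOC][3-4 FREE][5-6 ALLOC][7-13 ALLOC][14-29 ALLOC][30-35 FREE]
Free blocks: [2 6] total_free=8 largest=6 -> 100*(8-6)/8 = 200/8 = 25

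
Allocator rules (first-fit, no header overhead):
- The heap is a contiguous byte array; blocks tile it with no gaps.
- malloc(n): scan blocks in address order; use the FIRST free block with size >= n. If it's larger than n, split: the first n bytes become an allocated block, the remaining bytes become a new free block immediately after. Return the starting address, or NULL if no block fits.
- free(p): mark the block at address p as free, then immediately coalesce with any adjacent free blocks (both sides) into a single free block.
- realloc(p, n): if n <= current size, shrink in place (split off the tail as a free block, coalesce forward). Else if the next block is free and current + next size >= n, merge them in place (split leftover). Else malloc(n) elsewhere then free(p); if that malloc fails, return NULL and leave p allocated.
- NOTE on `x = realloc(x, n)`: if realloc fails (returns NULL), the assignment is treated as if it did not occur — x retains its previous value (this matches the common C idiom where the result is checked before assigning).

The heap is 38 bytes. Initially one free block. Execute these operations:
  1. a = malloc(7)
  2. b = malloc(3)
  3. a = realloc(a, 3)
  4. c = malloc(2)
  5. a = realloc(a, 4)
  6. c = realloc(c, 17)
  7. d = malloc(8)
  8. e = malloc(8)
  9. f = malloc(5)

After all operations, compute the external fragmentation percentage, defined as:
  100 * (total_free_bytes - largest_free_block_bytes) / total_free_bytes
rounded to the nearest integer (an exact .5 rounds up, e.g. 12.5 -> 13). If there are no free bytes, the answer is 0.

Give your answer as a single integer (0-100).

Op 1: a = malloc(7) -> a = 0; heap: [0-6 ALLOC][7-37 FREE]
Op 2: b = malloc(3) -> b = 7; heap: [0-6 ALLOC][7-9 ALLOC][10-37 FREE]
Op 3: a = realloc(a, 3) -> a = 0; heap: [0-2 ALLOC][3-6 FREE][7-9 ALLOC][10-37 FREE]
Op 4: c = malloc(2) -> c = 3; heap: [0-2 ALLOC][3-4 ALLOC][5-6 FREE][7-9 ALLOC][10-37 FREE]
Op 5: a = realloc(a, 4) -> a = 10; heap: [0-2 FREE][3-4 ALLOC][5-6 FREE][7-9 ALLOC][10-13 ALLOC][14-37 FREE]
Op 6: c = realloc(c, 17) -> c = 14; heap: [0-6 FREE][7-9 ALLOC][10-13 ALLOC][14-30 ALLOC][31-37 FREE]
Op 7: d = malloc(8) -> d = NULL; heap: [0-6 FREE][7-9 ALLOC][10-13 ALLOC][14-30 ALLOC][31-37 FREE]
Op 8: e = malloc(8) -> e = NULL; heap: [0-6 FREE][7-9 ALLOC][10-13 ALLOC][14-30 ALLOC][31-37 FREE]
Op 9: f = malloc(5) -> f = 0; heap: [0-4 ALLOC][5-6 FREE][7-9 ALLOC][10-13 ALLOC][14-30 ALLOC][31-37 FREE]
Free blocks: [2 7] total_free=9 largest=7 -> 100*(9-7)/9 = 200/9 ≈ 22.222 -> rounds to 22

Answer: 22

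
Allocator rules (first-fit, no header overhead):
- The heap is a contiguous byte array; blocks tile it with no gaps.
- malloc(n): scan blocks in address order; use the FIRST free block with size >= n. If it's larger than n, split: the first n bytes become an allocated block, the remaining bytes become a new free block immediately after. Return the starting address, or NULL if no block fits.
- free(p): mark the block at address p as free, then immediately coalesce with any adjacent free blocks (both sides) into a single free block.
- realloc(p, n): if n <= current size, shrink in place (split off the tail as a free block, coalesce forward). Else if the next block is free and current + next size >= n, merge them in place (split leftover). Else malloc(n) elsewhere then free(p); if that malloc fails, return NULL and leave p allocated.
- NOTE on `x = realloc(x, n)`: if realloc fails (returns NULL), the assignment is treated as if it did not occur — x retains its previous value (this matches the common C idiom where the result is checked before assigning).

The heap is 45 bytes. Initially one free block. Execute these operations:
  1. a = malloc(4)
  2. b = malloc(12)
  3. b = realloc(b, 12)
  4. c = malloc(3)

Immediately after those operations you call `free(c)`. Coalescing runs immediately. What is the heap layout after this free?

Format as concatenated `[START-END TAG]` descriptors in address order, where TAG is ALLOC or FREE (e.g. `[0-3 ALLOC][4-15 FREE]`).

Op 1: a = malloc(4) -> a = 0; heap: [0-3 ALLOC][4-44 FREE]
Op 2: b = malloc(12) -> b = 4; heap: [0-3 ALLOC][4-15 ALLOC][16-44 FREE]
Op 3: b = realloc(b, 12) -> b = 4; heap: [0-3 ALLOC][4-15 ALLOC][16-44 FREE]
Op 4: c = malloc(3) -> c = 16; heap: [0-3 ALLOC][4-15 ALLOC][16-18 ALLOC][19-44 FREE]
free(c): c = 16 -> block [16-18 ALLOC]; mark free, coalesce with adjacent free neighbors -> [0-3 ALLOC][4-15 ALLOC][16-44 FREE]

Answer: [0-3 ALLOC][4-15 ALLOC][16-44 FREE]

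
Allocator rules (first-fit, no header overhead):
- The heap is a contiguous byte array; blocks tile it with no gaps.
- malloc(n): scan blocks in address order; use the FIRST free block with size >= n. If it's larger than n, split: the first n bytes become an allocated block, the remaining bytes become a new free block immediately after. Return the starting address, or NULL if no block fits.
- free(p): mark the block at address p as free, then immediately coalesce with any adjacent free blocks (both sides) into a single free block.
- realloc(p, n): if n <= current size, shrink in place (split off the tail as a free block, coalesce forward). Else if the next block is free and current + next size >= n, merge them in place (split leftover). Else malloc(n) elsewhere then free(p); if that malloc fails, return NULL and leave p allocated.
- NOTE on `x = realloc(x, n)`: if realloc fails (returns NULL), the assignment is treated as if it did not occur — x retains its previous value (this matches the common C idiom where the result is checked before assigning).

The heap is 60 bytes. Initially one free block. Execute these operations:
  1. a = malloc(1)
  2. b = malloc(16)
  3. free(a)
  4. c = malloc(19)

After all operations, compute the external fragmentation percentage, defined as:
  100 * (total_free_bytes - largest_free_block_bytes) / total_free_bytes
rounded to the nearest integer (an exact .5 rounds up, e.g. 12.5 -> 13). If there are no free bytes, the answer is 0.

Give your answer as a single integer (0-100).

Answer: 4

Derivation:
Op 1: a = malloc(1) -> a = 0; heap: [0-0 ALLOC][1-59 FREE]
Op 2: b = malloc(16) -> b = 1; heap: [0-0 ALLOC][1-16 ALLOC][17-59 FREE]
Op 3: free(a) -> (freed a); heap: [0-0 FREE][1-16 ALLOC][17-59 FREE]
Op 4: c = malloc(19) -> c = 17; heap: [0-0 FREE][1-16 ALLOC][17-35 ALLOC][36-59 FREE]
Free blocks: [1 24] total_free=25 largest=24 -> 100*(25-24)/25 = 100/25 = 4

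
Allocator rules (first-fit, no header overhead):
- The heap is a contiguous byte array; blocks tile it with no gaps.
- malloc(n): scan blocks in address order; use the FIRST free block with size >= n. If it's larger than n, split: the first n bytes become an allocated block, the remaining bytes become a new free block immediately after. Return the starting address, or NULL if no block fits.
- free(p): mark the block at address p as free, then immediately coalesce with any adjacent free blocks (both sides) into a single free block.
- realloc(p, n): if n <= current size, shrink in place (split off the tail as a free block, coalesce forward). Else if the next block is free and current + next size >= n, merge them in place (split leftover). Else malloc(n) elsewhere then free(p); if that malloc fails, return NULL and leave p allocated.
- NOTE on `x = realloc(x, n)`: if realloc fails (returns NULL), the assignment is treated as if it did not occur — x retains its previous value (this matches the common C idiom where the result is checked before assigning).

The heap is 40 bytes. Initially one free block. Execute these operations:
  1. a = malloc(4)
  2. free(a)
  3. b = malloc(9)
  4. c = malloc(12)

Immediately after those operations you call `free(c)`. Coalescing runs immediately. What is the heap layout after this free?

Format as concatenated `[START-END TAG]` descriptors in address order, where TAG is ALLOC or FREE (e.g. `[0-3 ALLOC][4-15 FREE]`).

Answer: [0-8 ALLOC][9-39 FREE]

Derivation:
Op 1: a = malloc(4) -> a = 0; heap: [0-3 ALLOC][4-39 FREE]
Op 2: free(a) -> (freed a); heap: [0-39 FREE]
Op 3: b = malloc(9) -> b = 0; heap: [0-8 ALLOC][9-39 FREE]
Op 4: c = malloc(12) -> c = 9; heap: [0-8 ALLOC][9-20 ALLOC][21-39 FREE]
free(c): c = 9 -> block [9-20 ALLOC]; mark free, coalesce with adjacent free neighbors -> [0-8 ALLOC][9-39 FREE]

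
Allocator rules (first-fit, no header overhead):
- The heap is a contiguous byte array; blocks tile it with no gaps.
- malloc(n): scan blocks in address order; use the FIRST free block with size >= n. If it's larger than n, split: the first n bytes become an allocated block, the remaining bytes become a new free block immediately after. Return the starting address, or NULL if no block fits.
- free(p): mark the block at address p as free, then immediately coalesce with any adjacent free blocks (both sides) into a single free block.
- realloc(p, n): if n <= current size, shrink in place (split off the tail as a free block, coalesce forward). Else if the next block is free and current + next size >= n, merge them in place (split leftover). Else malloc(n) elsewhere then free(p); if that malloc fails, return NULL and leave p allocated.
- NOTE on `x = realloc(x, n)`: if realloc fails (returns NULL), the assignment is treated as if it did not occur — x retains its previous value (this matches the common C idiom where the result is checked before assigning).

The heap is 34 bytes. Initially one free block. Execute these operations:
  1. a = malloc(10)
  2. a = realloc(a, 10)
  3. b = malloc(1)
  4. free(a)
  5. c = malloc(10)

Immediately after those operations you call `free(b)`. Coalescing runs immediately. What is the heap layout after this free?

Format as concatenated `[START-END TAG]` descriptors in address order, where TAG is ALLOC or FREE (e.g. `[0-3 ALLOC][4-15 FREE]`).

Answer: [0-9 ALLOC][10-33 FREE]

Derivation:
Op 1: a = malloc(10) -> a = 0; heap: [0-9 ALLOC][10-33 FREE]
Op 2: a = realloc(a, 10) -> a = 0; heap: [0-9 ALLOC][10-33 FREE]
Op 3: b = malloc(1) -> b = 10; heap: [0-9 ALLOC][10-10 ALLOC][11-33 FREE]
Op 4: free(a) -> (freed a); heap: [0-9 FREE][10-10 ALLOC][11-33 FREE]
Op 5: c = malloc(10) -> c = 0; heap: [0-9 ALLOC][10-10 ALLOC][11-33 FREE]
free(b): b = 10 -> block [10-10 ALLOC]; mark free, coalesce with adjacent free neighbors -> [0-9 ALLOC][10-33 FREE]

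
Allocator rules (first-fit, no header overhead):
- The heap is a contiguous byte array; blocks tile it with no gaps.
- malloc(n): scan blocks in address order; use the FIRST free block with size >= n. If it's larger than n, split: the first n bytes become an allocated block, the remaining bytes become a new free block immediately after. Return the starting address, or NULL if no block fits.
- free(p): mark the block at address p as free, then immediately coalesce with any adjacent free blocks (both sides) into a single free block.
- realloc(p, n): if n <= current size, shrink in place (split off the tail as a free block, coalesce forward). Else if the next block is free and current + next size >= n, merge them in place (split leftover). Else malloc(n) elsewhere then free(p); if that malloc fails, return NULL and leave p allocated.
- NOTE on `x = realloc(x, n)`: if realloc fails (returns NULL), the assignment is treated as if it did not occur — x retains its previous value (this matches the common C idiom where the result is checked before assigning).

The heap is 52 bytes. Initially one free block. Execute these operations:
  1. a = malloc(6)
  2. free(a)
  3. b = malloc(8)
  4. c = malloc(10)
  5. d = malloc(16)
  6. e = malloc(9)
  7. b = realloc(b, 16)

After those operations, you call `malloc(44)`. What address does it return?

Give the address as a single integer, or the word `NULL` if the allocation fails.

Answer: NULL

Derivation:
Op 1: a = malloc(6) -> a = 0; heap: [0-5 ALLOC][6-51 FREE]
Op 2: free(a) -> (freed a); heap: [0-51 FREE]
Op 3: b = malloc(8) -> b = 0; heap: [0-7 ALLOC][8-51 FREE]
Op 4: c = malloc(10) -> c = 8; heap: [0-7 ALLOC][8-17 ALLOC][18-51 FREE]
Op 5: d = malloc(16) -> d = 18; heap: [0-7 ALLOC][8-17 ALLOC][18-33 ALLOC][34-51 FREE]
Op 6: e = malloc(9) -> e = 34; heap: [0-7 ALLOC][8-17 ALLOC][18-33 ALLOC][34-42 ALLOC][43-51 FREE]
Op 7: b = realloc(b, 16) -> NULL (b unchanged); heap: [0-7 ALLOC][8-17 ALLOC][18-33 ALLOC][34-42 ALLOC][43-51 FREE]
malloc(44): first-fit scan over [0-7 ALLOC][8-17 ALLOC][18-33 ALLOC][34-42 ALLOC][43-51 FREE] -> NULL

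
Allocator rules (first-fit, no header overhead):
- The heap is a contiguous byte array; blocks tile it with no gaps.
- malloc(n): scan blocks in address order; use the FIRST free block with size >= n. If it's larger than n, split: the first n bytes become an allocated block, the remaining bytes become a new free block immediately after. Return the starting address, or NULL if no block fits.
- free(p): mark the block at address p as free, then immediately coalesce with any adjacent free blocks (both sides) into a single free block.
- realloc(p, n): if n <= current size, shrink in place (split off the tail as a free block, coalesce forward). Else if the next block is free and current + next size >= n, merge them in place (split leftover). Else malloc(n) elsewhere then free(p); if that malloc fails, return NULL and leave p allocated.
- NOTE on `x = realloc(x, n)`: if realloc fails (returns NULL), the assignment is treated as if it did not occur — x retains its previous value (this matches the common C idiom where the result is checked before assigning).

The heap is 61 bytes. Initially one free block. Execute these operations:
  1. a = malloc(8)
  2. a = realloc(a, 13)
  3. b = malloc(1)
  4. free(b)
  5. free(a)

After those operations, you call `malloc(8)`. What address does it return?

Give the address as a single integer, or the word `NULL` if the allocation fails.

Answer: 0

Derivation:
Op 1: a = malloc(8) -> a = 0; heap: [0-7 ALLOC][8-60 FREE]
Op 2: a = realloc(a, 13) -> a = 0; heap: [0-12 ALLOC][13-60 FREE]
Op 3: b = malloc(1) -> b = 13; heap: [0-12 ALLOC][13-13 ALLOC][14-60 FREE]
Op 4: free(b) -> (freed b); heap: [0-12 ALLOC][13-60 FREE]
Op 5: free(a) -> (freed a); heap: [0-60 FREE]
malloc(8): first-fit scan over [0-60 FREE] -> 0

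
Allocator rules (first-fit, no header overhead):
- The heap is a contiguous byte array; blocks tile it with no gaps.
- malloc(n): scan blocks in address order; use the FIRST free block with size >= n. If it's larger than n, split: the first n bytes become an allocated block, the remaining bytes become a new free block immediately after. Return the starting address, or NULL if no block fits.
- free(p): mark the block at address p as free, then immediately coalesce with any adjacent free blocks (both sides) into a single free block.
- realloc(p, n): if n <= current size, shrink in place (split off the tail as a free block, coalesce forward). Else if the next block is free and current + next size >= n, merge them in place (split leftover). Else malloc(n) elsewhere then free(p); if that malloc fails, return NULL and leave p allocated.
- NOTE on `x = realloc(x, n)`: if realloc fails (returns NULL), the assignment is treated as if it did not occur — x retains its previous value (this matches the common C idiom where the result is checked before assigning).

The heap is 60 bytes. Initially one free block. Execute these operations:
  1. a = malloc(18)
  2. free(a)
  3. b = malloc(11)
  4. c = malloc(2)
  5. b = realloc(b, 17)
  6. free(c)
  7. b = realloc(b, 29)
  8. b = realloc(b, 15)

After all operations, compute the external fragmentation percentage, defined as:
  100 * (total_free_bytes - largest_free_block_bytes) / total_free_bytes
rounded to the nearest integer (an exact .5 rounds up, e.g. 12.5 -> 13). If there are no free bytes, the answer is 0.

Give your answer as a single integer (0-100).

Op 1: a = malloc(18) -> a = 0; heap: [0-17 ALLOC][18-59 FREE]
Op 2: free(a) -> (freed a); heap: [0-59 FREE]
Op 3: b = malloc(11) -> b = 0; heap: [0-10 ALLOC][11-59 FREE]
Op 4: c = malloc(2) -> c = 11; heap: [0-10 ALLOC][11-12 ALLOC][13-59 FREE]
Op 5: b = realloc(b, 17) -> b = 13; heap: [0-10 FREE][11-12 ALLOC][13-29 ALLOC][30-59 FREE]
Op 6: free(c) -> (freed c); heap: [0-12 FREE][13-29 ALLOC][30-59 FREE]
Op 7: b = realloc(b, 29) -> b = 13; heap: [0-12 FREE][13-41 ALLOC][42-59 FREE]
Op 8: b = realloc(b, 15) -> b = 13; heap: [0-12 FREE][13-27 ALLOC][28-59 FREE]
Free blocks: [13 32] total_free=45 largest=32 -> 100*(45-32)/45 = 1300/45 ≈ 28.889 -> rounds to 29

Answer: 29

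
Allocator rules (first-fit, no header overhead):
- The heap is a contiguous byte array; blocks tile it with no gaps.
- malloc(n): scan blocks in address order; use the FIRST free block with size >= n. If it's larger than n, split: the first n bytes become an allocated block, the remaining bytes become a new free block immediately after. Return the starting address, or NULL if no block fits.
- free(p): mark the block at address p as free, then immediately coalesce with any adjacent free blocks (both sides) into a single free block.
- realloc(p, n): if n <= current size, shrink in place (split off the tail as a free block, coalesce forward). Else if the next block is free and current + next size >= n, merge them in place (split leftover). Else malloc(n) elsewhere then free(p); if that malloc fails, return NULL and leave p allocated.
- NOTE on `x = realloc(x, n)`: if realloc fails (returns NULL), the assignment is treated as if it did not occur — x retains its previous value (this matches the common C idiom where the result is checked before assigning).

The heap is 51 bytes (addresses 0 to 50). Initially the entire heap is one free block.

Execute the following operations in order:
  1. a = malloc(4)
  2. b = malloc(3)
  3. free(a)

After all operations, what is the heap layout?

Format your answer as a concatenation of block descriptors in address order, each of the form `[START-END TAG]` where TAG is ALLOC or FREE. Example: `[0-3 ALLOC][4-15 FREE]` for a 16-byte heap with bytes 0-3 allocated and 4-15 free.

Op 1: a = malloc(4) -> a = 0; heap: [0-3 ALLOC][4-50 FREE]
Op 2: b = malloc(3) -> b = 4; heap: [0-3 ALLOC][4-6 ALLOC][7-50 FREE]
Op 3: free(a) -> (freed a); heap: [0-3 FREE][4-6 ALLOC][7-50 FREE]

Answer: [0-3 FREE][4-6 ALLOC][7-50 FREE]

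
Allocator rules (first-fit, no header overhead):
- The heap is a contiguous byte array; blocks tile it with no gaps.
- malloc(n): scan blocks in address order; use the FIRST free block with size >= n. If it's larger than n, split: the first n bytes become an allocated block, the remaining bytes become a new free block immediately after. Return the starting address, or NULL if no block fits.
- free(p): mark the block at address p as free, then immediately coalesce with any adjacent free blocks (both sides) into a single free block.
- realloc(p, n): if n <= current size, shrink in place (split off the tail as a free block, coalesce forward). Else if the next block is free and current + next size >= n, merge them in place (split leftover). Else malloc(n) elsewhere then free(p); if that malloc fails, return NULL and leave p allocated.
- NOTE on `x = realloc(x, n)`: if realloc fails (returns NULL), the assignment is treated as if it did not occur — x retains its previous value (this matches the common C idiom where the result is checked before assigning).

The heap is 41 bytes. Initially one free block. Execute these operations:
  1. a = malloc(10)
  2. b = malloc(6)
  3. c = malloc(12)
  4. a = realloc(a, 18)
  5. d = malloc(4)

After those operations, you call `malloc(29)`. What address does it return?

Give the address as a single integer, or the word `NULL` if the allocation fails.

Answer: NULL

Derivation:
Op 1: a = malloc(10) -> a = 0; heap: [0-9 ALLOC][10-40 FREE]
Op 2: b = malloc(6) -> b = 10; heap: [0-9 ALLOC][10-15 ALLOC][16-40 FREE]
Op 3: c = malloc(12) -> c = 16; heap: [0-9 ALLOC][10-15 ALLOC][16-27 ALLOC][28-40 FREE]
Op 4: a = realloc(a, 18) -> NULL (a unchanged); heap: [0-9 ALLOC][10-15 ALLOC][16-27 ALLOC][28-40 FREE]
Op 5: d = malloc(4) -> d = 28; heap: [0-9 ALLOC][10-15 ALLOC][16-27 ALLOC][28-31 ALLOC][32-40 FREE]
malloc(29): first-fit scan over [0-9 ALLOC][10-15 ALLOC][16-27 ALLOC][28-31 ALLOC][32-40 FREE] -> NULL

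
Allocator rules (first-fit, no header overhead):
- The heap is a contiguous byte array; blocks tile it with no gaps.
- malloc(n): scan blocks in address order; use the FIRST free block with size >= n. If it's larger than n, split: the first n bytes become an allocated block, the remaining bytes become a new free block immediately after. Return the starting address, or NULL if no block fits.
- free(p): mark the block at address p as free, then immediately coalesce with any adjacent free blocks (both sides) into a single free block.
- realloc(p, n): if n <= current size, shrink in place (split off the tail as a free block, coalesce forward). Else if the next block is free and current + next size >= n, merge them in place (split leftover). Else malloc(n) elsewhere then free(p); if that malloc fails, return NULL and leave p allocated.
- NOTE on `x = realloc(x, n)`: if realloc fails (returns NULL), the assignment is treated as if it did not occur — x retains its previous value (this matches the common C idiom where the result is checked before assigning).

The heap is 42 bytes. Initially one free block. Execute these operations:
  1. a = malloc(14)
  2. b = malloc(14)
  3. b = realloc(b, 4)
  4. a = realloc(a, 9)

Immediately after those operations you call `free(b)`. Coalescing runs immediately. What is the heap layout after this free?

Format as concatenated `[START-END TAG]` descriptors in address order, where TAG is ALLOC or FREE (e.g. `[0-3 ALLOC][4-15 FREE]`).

Op 1: a = malloc(14) -> a = 0; heap: [0-13 ALLOC][14-41 FREE]
Op 2: b = malloc(14) -> b = 14; heap: [0-13 ALLOC][14-27 ALLOC][28-41 FREE]
Op 3: b = realloc(b, 4) -> b = 14; heap: [0-13 ALLOC][14-17 ALLOC][18-41 FREE]
Op 4: a = realloc(a, 9) -> a = 0; heap: [0-8 ALLOC][9-13 FREE][14-17 ALLOC][18-41 FREE]
free(b): b = 14 -> block [14-17 ALLOC]; mark free, coalesce with adjacent free neighbors -> [0-8 ALLOC][9-41 FREE]

Answer: [0-8 ALLOC][9-41 FREE]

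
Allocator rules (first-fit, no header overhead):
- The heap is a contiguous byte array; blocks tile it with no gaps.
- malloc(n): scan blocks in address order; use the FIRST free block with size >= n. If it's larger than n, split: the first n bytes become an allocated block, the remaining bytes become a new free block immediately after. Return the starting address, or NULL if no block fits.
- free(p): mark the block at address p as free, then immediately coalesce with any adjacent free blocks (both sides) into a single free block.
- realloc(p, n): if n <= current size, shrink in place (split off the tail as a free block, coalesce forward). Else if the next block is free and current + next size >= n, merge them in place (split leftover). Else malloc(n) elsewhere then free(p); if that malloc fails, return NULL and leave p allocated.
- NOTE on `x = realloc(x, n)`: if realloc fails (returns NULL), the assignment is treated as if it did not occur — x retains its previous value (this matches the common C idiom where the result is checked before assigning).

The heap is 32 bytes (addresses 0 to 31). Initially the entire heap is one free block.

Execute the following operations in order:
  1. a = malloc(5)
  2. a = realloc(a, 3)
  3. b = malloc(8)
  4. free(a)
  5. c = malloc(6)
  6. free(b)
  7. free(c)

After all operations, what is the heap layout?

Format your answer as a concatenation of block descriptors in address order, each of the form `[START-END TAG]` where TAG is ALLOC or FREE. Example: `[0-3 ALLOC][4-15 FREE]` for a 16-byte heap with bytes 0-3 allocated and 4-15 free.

Op 1: a = malloc(5) -> a = 0; heap: [0-4 ALLOC][5-31 FREE]
Op 2: a = realloc(a, 3) -> a = 0; heap: [0-2 ALLOC][3-31 FREE]
Op 3: b = malloc(8) -> b = 3; heap: [0-2 ALLOC][3-10 ALLOC][11-31 FREE]
Op 4: free(a) -> (freed a); heap: [0-2 FREE][3-10 ALLOC][11-31 FREE]
Op 5: c = malloc(6) -> c = 11; heap: [0-2 FREE][3-10 ALLOC][11-16 ALLOC][17-31 FREE]
Op 6: free(b) -> (freed b); heap: [0-10 FREE][11-16 ALLOC][17-31 FREE]
Op 7: free(c) -> (freed c); heap: [0-31 FREE]

Answer: [0-31 FREE]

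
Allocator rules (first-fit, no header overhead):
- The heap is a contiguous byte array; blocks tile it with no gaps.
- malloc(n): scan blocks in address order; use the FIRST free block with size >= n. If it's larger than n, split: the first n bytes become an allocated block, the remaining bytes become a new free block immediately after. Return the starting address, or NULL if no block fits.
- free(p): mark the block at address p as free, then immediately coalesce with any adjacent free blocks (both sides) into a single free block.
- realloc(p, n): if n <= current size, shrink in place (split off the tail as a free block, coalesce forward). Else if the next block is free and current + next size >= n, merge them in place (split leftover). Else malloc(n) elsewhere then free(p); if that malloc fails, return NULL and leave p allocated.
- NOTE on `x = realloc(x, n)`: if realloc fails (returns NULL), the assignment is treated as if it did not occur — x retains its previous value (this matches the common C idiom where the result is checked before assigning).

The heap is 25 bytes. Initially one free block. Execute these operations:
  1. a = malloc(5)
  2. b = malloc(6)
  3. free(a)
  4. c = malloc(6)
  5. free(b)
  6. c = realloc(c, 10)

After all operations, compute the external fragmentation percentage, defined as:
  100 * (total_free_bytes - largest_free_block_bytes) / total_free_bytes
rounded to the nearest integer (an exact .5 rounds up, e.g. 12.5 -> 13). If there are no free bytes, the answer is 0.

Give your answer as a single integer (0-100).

Op 1: a = malloc(5) -> a = 0; heap: [0-4 ALLOC][5-24 FREE]
Op 2: b = malloc(6) -> b = 5; heap: [0-4 ALLOC][5-10 ALLOC][11-24 FREE]
Op 3: free(a) -> (freed a); heap: [0-4 FREE][5-10 ALLOC][11-24 FREE]
Op 4: c = malloc(6) -> c = 11; heap: [0-4 FREE][5-10 ALLOC][11-16 ALLOC][17-24 FREE]
Op 5: free(b) -> (freed b); heap: [0-10 FREE][11-16 ALLOC][17-24 FREE]
Op 6: c = realloc(c, 10) -> c = 11; heap: [0-10 FREE][11-20 ALLOC][21-24 FREE]
Free blocks: [11 4] total_free=15 largest=11 -> 100*(15-11)/15 = 400/15 ≈ 26.667 -> rounds to 27

Answer: 27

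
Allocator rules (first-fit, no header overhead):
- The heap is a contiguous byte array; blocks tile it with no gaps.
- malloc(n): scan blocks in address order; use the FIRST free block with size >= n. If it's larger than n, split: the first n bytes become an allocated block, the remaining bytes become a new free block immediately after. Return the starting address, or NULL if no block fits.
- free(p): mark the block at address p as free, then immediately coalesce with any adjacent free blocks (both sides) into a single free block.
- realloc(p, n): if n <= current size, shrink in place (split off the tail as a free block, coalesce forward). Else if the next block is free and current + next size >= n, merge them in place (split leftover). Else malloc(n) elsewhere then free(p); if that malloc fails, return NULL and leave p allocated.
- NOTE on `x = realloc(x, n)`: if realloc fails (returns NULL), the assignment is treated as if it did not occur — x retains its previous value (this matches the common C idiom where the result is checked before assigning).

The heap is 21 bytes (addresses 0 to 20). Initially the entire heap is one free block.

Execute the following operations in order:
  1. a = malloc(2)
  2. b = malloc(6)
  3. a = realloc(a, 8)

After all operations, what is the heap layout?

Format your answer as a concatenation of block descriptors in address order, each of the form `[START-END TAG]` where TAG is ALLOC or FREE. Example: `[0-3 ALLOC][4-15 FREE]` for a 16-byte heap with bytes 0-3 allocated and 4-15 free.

Answer: [0-1 FREE][2-7 ALLOC][8-15 ALLOC][16-20 FREE]

Derivation:
Op 1: a = malloc(2) -> a = 0; heap: [0-1 ALLOC][2-20 FREE]
Op 2: b = malloc(6) -> b = 2; heap: [0-1 ALLOC][2-7 ALLOC][8-20 FREE]
Op 3: a = realloc(a, 8) -> a = 8; heap: [0-1 FREE][2-7 ALLOC][8-15 ALLOC][16-20 FREE]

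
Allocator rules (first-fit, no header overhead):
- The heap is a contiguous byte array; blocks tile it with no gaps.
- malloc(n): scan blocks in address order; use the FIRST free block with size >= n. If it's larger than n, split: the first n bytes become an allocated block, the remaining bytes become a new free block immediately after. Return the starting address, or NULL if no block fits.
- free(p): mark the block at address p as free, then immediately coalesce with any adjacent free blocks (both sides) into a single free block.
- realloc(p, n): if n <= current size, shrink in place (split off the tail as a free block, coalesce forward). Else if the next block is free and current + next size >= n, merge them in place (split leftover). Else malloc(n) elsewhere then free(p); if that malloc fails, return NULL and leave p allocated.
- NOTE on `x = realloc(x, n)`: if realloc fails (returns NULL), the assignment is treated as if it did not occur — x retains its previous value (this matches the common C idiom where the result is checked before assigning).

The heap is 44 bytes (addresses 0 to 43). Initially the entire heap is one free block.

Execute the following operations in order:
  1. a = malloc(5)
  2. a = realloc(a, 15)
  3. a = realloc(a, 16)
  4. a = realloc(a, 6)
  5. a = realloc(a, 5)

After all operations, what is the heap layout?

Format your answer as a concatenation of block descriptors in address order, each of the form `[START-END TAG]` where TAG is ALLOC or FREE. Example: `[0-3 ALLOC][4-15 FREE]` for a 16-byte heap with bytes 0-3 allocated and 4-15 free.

Op 1: a = malloc(5) -> a = 0; heap: [0-4 ALLOC][5-43 FREE]
Op 2: a = realloc(a, 15) -> a = 0; heap: [0-14 ALLOC][15-43 FREE]
Op 3: a = realloc(a, 16) -> a = 0; heap: [0-15 ALLOC][16-43 FREE]
Op 4: a = realloc(a, 6) -> a = 0; heap: [0-5 ALLOC][6-43 FREE]
Op 5: a = realloc(a, 5) -> a = 0; heap: [0-4 ALLOC][5-43 FREE]

Answer: [0-4 ALLOC][5-43 FREE]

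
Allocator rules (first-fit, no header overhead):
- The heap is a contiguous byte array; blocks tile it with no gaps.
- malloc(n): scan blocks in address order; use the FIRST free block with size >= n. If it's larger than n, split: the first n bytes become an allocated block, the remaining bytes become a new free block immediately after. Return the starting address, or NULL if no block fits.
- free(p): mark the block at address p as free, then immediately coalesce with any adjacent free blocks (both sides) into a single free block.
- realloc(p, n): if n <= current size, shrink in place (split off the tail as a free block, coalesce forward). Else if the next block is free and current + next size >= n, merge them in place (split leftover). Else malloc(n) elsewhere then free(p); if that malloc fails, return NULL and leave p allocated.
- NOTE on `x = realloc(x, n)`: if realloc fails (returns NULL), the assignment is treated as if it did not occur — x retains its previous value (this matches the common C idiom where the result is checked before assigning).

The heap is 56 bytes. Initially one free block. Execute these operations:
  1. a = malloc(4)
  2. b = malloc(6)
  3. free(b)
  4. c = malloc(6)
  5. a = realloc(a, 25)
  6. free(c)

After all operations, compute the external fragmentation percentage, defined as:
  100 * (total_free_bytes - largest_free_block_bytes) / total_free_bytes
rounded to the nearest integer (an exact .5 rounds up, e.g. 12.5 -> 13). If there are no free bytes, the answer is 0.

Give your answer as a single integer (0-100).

Answer: 32

Derivation:
Op 1: a = malloc(4) -> a = 0; heap: [0-3 ALLOC][4-55 FREE]
Op 2: b = malloc(6) -> b = 4; heap: [0-3 ALLOC][4-9 ALLOC][10-55 FREE]
Op 3: free(b) -> (freed b); heap: [0-3 ALLOC][4-55 FREE]
Op 4: c = malloc(6) -> c = 4; heap: [0-3 ALLOC][4-9 ALLOC][10-55 FREE]
Op 5: a = realloc(a, 25) -> a = 10; heap: [0-3 FREE][4-9 ALLOC][10-34 ALLOC][35-55 FREE]
Op 6: free(c) -> (freed c); heap: [0-9 FREE][10-34 ALLOC][35-55 FREE]
Free blocks: [10 21] total_free=31 largest=21 -> 100*(31-21)/31 = 1000/31 ≈ 32.258 -> rounds to 32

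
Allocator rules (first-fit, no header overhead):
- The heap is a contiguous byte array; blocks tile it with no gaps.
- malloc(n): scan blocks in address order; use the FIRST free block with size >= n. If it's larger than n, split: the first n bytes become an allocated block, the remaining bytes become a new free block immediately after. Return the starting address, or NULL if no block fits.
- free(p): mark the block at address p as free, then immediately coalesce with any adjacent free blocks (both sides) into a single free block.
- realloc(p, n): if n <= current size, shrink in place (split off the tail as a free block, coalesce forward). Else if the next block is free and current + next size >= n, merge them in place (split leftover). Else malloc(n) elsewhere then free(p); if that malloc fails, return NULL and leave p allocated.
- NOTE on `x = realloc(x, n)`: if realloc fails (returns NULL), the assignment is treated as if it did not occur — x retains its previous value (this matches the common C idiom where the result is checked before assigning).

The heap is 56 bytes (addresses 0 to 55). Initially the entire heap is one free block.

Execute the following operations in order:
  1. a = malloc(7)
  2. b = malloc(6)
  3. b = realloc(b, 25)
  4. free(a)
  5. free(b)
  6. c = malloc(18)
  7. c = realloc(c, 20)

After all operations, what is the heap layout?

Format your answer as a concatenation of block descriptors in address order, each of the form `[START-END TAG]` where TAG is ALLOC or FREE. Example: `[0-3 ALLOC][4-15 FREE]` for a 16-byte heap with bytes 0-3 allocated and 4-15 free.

Op 1: a = malloc(7) -> a = 0; heap: [0-6 ALLOC][7-55 FREE]
Op 2: b = malloc(6) -> b = 7; heap: [0-6 ALLOC][7-12 ALLOC][13-55 FREE]
Op 3: b = realloc(b, 25) -> b = 7; heap: [0-6 ALLOC][7-31 ALLOC][32-55 FREE]
Op 4: free(a) -> (freed a); heap: [0-6 FREE][7-31 ALLOC][32-55 FREE]
Op 5: free(b) -> (freed b); heap: [0-55 FREE]
Op 6: c = malloc(18) -> c = 0; heap: [0-17 ALLOC][18-55 FREE]
Op 7: c = realloc(c, 20) -> c = 0; heap: [0-19 ALLOC][20-55 FREE]

Answer: [0-19 ALLOC][20-55 FREE]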